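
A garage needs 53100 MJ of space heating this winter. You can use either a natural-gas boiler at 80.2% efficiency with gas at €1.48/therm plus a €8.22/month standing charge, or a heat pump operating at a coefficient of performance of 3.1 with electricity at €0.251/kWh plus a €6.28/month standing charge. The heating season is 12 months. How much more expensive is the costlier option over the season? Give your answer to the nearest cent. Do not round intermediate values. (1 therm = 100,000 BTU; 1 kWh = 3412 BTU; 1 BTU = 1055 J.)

Heat load = 53100 MJ = 53,100,000,000 J / 1055 = 50,331,754 BTU
Gas: input = 50,331,754 / 0.802 = 62,757,797 BTU = 627.6 therm → 627.6 × €1.48 = €928.82; + 12 × €8.22 standing = €1,027.46
Heat pump: 50,331,754 BTU / 3412 = 14,750 kWh heat; / 3.1 = 4,759 kWh in → × €0.251 = €1,194.39; + 12 × €6.28 standing = €1,269.75
Difference = |€1,027.46 − €1,269.75| = €242.29

€242.29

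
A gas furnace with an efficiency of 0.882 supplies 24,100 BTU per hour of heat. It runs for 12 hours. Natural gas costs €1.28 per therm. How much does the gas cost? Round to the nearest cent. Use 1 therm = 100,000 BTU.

Heat delivered = 24,100 BTU/h × 12 h = 289,200 BTU
Gas input = 289,200 / 0.882 = 327,891 BTU
= 327,891 / 100,000 = 3.279 therm
Cost = 3.279 × €1.28/therm = €4.20

€4.20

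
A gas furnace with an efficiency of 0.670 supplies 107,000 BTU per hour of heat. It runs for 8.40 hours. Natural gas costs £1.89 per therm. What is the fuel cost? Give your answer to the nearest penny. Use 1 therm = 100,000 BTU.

£25.35

Heat delivered = 107,000 BTU/h × 8.40 h = 898,800 BTU
Gas input = 898,800 / 0.670 = 1,341,493 BTU
= 1,341,493 / 100,000 = 13.41 therm
Cost = 13.41 × £1.89/therm = £25.35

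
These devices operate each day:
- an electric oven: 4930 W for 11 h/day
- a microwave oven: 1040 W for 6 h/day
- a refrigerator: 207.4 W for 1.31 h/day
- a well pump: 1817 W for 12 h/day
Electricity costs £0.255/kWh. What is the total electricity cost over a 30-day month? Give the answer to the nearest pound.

electric oven: 4930 W × 11 h × 30 d = 1,626,900 Wh = 1,627 kWh
microwave oven: 1040 W × 6 h × 30 d = 187,200 Wh = 187.2 kWh
refrigerator: 207.4 W × 1.31 h × 30 d = 8,151 Wh = 8.151 kWh
well pump: 1817 W × 12 h × 30 d = 654,120 Wh = 654.1 kWh
Total energy = 1,627 + 187.2 + 8.151 + 654.1 = 2,476 kWh
Cost = 2,476 kWh × £0.255 = £631.47 ≈ £631

£631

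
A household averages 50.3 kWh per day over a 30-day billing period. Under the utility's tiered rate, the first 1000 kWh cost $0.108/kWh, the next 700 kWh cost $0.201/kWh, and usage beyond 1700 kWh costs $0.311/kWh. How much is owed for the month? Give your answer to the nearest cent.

$210.31

Usage = 50.3 kWh/day × 30 days = 1509 kWh
First 1000 kWh × $0.108 = $108.00
Next 509 kWh × $0.201 = $102.31
Remaining tier: 0 kWh (not reached)
Total = $210.31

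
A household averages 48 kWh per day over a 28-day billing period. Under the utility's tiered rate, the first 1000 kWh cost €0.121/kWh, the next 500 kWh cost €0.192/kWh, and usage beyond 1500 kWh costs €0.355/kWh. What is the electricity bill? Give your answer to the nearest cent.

Usage = 48 kWh/day × 28 days = 1344 kWh
First 1000 kWh × €0.121 = €121.00
Next 344 kWh × €0.192 = €66.05
Remaining tier: 0 kWh (not reached)
Total = €187.05

€187.05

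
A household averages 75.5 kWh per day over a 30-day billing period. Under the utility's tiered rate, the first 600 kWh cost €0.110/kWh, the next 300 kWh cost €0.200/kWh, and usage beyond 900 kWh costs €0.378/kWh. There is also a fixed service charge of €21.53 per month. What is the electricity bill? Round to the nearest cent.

Usage = 75.5 kWh/day × 30 days = 2265 kWh
First 600 kWh × €0.110 = €66.00
Next 300 kWh × €0.200 = €60.00
Remaining 1365 kWh × €0.378 = €515.97
Energy charge = €641.97; + service €21.53 = €663.50

€663.50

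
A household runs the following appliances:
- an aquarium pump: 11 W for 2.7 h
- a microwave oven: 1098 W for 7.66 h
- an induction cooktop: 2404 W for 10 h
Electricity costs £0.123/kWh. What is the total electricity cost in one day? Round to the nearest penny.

£4.00

aquarium pump: 11 W × 2.7 h = 30 Wh = 0.0297 kWh
microwave oven: 1098 W × 7.66 h = 8,411 Wh = 8.411 kWh
induction cooktop: 2404 W × 10 h = 24,040 Wh = 24.04 kWh
Total energy = 0.0297 + 8.411 + 24.04 = 32.48 kWh
Cost = 32.48 kWh × £0.123 = £4.00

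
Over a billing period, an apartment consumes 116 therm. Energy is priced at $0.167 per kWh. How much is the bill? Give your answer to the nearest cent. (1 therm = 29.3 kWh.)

116 therm × (29.3 kWh/therm) = 3,399 kWh
Cost = 3,399 kWh × $0.167/kWh = $567.60

$567.60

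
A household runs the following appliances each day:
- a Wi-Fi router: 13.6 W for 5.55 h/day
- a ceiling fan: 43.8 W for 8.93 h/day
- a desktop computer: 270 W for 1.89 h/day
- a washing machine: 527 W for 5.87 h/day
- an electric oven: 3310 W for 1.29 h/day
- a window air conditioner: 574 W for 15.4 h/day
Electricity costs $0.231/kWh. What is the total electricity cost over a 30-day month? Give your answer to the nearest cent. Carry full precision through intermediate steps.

$119.06

Wi-Fi router: 13.6 W × 5.55 h × 30 d = 2,264 Wh = 2.264 kWh
ceiling fan: 43.8 W × 8.93 h × 30 d = 11,734 Wh = 11.73 kWh
desktop computer: 270 W × 1.89 h × 30 d = 15,309 Wh = 15.31 kWh
washing machine: 527 W × 5.87 h × 30 d = 92,805 Wh = 92.8 kWh
electric oven: 3310 W × 1.29 h × 30 d = 128,097 Wh = 128.1 kWh
window air conditioner: 574 W × 15.4 h × 30 d = 265,188 Wh = 265.2 kWh
Total energy = 2.264 + 11.73 + 15.31 + 92.8 + 128.1 + 265.2 = 515.4 kWh
Cost = 515.4 kWh × $0.231 = $119.06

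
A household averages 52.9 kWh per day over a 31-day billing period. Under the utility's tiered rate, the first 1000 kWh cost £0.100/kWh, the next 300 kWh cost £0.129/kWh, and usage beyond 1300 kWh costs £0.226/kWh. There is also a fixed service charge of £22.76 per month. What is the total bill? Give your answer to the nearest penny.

Usage = 52.9 kWh/day × 31 days = 1639.9 kWh
First 1000 kWh × £0.100 = £100.00
Next 300 kWh × £0.129 = £38.70
Remaining 339.9 kWh × £0.226 = £76.82
Energy charge = £215.52; + service £22.76 = £238.28

£238.28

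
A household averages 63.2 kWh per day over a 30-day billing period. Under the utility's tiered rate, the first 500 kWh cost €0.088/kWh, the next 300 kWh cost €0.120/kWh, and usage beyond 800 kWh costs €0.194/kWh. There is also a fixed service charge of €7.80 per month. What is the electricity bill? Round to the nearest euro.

€300

Usage = 63.2 kWh/day × 30 days = 1896 kWh
First 500 kWh × €0.088 = €44.00
Next 300 kWh × €0.120 = €36.00
Remaining 1096 kWh × €0.194 = €212.62
Energy charge = €292.62; + service €7.80 = €300.42 ≈ €300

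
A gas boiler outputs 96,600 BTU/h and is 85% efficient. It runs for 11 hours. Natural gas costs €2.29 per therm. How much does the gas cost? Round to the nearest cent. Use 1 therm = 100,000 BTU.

Heat delivered = 96,600 BTU/h × 11 h = 1,062,600 BTU
Gas input = 1,062,600 / 0.85 = 1,250,118 BTU
= 1,250,118 / 100,000 = 12.5 therm
Cost = 12.5 × €2.29/therm = €28.63

€28.63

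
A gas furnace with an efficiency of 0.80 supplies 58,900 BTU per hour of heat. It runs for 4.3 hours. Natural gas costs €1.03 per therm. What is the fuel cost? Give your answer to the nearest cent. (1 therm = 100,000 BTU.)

€3.26

Heat delivered = 58,900 BTU/h × 4.3 h = 253,270 BTU
Gas input = 253,270 / 0.80 = 316,588 BTU
= 316,588 / 100,000 = 3.166 therm
Cost = 3.166 × €1.03/therm = €3.26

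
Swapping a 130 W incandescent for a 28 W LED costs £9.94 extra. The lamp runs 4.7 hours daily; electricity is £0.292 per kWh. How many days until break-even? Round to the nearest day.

Power saved = 130 − 28 = 102 W
Daily energy saved = 102 W × 4.7 h = 479.4 Wh = 0.4794 kWh
Daily savings = 0.4794 × £0.292 = £0.1400
Payback = £9.94 / £0.1400 per day = 71.01 days

71 days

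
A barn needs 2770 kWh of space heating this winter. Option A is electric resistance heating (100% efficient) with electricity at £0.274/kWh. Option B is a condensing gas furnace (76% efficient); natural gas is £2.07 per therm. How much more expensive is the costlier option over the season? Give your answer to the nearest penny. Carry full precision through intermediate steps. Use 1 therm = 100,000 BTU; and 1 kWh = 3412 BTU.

£501.56

Heat load = 2770 kWh × 3412 = 9,451,240 BTU
Gas: input = 9,451,240 / 0.76 = 12,435,842 BTU = 124.4 therm → 124.4 × £2.07 = £257.42
Electric: 9,451,240 BTU / 3412 = 2,770 kWh → × £0.274 = £758.98
Difference = |£257.42 − £758.98| = £501.56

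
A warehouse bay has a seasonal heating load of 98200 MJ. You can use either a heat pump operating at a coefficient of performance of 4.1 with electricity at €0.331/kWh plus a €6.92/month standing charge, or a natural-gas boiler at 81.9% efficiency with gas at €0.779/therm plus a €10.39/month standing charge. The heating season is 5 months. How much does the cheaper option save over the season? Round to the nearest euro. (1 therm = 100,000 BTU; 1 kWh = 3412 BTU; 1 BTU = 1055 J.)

Heat load = 98200 MJ = 98,200,000,000 J / 1055 = 93,080,569 BTU
Gas: input = 93,080,569 / 0.819 = 113,651,488 BTU = 1,137 therm → 1,137 × €0.779 = €885.35; + 5 × €10.39 standing = €937.30
Heat pump: 93,080,569 BTU / 3412 = 27,280 kWh heat; / 4.1 = 6,654 kWh in → × €0.331 = €2,202.39; + 5 × €6.92 standing = €2,236.99
Difference = |€937.30 − €2,236.99| = €1,299.69 ≈ €1300

€1300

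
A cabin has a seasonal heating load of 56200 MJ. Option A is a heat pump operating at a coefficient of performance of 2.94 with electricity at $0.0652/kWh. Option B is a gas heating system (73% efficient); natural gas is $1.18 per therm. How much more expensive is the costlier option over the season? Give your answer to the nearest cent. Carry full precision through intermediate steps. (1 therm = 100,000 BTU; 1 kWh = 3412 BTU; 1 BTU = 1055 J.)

Heat load = 56200 MJ = 56,200,000,000 J / 1055 = 53,270,142 BTU
Gas: input = 53,270,142 / 0.73 = 72,972,798 BTU = 729.7 therm → 729.7 × $1.18 = $861.08
Heat pump: 53,270,142 BTU / 3412 = 15,610 kWh heat; / 2.94 = 5,310 kWh in → × $0.0652 = $346.24
Difference = |$861.08 − $346.24| = $514.84

$514.84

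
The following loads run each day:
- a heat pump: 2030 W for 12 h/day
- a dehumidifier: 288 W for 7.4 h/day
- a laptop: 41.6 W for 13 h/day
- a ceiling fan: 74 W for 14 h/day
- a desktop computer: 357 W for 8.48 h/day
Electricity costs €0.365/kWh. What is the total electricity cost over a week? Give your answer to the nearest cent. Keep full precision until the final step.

€79.45

heat pump: 2030 W × 12 h × 7 d = 170,520 Wh = 170.5 kWh
dehumidifier: 288 W × 7.4 h × 7 d = 14,918 Wh = 14.92 kWh
laptop: 41.6 W × 13 h × 7 d = 3,786 Wh = 3.786 kWh
ceiling fan: 74 W × 14 h × 7 d = 7,252 Wh = 7.252 kWh
desktop computer: 357 W × 8.48 h × 7 d = 21,192 Wh = 21.19 kWh
Total energy = 170.5 + 14.92 + 3.786 + 7.252 + 21.19 = 217.7 kWh
Cost = 217.7 kWh × €0.365 = €79.45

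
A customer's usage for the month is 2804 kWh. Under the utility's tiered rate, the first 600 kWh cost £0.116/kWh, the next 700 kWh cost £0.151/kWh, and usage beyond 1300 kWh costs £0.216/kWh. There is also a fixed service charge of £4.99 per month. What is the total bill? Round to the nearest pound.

£505

First 600 kWh × £0.116 = £69.60
Next 700 kWh × £0.151 = £105.70
Remaining 1504 kWh × £0.216 = £324.86
Energy charge = £500.16; + service £4.99 = £505.15 ≈ £505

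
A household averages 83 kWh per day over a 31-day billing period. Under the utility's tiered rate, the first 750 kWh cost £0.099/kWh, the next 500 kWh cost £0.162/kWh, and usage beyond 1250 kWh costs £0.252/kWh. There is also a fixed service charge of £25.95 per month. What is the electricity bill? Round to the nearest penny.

£514.60

Usage = 83 kWh/day × 31 days = 2573 kWh
First 750 kWh × £0.099 = £74.25
Next 500 kWh × £0.162 = £81.00
Remaining 1323 kWh × £0.252 = £333.40
Energy charge = £488.65; + service £25.95 = £514.60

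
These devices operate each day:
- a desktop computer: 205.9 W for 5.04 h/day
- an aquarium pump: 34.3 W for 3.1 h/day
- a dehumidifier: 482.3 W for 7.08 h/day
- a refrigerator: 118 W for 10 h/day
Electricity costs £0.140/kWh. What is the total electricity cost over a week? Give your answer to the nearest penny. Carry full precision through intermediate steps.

desktop computer: 205.9 W × 5.04 h × 7 d = 7,264 Wh = 7.264 kWh
aquarium pump: 34.3 W × 3.1 h × 7 d = 744 Wh = 0.7443 kWh
dehumidifier: 482.3 W × 7.08 h × 7 d = 23,903 Wh = 23.9 kWh
refrigerator: 118 W × 10 h × 7 d = 8,260 Wh = 8.26 kWh
Total energy = 7.264 + 0.7443 + 23.9 + 8.26 = 40.17 kWh
Cost = 40.17 kWh × £0.140 = £5.62

£5.62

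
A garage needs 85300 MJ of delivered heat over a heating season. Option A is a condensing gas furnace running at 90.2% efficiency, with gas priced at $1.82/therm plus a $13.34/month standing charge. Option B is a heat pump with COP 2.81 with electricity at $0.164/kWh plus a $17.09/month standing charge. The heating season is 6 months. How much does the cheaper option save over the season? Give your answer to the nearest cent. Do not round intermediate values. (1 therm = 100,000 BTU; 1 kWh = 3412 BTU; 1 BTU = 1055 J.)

$225.89

Heat load = 85300 MJ = 85,300,000,000 J / 1055 = 80,853,081 BTU
Gas: input = 80,853,081 / 0.902 = 89,637,562 BTU = 896.4 therm → 896.4 × $1.82 = $1,631.40; + 6 × $13.34 standing = $1,711.44
Heat pump: 80,853,081 BTU / 3412 = 23,700 kWh heat; / 2.81 = 8,433 kWh in → × $0.164 = $1,383.01; + 6 × $17.09 standing = $1,485.55
Difference = |$1,711.44 − $1,485.55| = $225.89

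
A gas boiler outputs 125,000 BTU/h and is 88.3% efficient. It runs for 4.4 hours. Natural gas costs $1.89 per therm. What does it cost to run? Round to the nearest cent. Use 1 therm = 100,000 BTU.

Heat delivered = 125,000 BTU/h × 4.4 h = 550,000 BTU
Gas input = 550,000 / 0.883 = 622,877 BTU
= 622,877 / 100,000 = 6.229 therm
Cost = 6.229 × $1.89/therm = $11.77

$11.77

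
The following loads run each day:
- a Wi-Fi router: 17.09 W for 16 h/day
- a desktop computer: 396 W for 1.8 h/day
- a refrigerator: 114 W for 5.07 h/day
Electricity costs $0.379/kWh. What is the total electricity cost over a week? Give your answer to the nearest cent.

$4.15

Wi-Fi router: 17.09 W × 16 h × 7 d = 1,914 Wh = 1.914 kWh
desktop computer: 396 W × 1.8 h × 7 d = 4,990 Wh = 4.99 kWh
refrigerator: 114 W × 5.07 h × 7 d = 4,046 Wh = 4.046 kWh
Total energy = 1.914 + 4.99 + 4.046 = 10.95 kWh
Cost = 10.95 kWh × $0.379 = $4.15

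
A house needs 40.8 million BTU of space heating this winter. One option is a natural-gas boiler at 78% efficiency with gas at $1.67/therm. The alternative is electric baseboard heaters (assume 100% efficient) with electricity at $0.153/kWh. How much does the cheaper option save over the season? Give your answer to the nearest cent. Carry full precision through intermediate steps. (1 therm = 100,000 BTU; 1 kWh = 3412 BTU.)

Heat load = 40.8 × 10⁶ BTU = 40,800,000 BTU
Gas: input = 40,800,000 / 0.78 = 52,307,692 BTU = 523.1 therm → 523.1 × $1.67 = $873.54
Electric: 40,800,000 BTU / 3412 = 11,960 kWh → × $0.153 = $1,829.54
Difference = |$873.54 − $1,829.54| = $956.00

$956.00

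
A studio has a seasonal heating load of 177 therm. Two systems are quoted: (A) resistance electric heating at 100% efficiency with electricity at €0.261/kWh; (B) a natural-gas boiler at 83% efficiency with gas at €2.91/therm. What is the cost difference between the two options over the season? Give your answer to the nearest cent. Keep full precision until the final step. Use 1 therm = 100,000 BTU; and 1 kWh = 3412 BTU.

Heat load = 177 therm × 100,000 = 17,700,000 BTU
Gas: input = 17,700,000 / 0.83 = 21,325,301 BTU = 213.3 therm → 213.3 × €2.91 = €620.57
Electric: 17,700,000 BTU / 3412 = 5,188 kWh → × €0.261 = €1,353.96
Difference = |€620.57 − €1,353.96| = €733.39

€733.39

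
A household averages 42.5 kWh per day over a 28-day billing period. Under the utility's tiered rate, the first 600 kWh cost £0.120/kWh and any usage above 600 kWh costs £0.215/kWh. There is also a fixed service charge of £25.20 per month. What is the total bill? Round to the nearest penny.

Usage = 42.5 kWh/day × 28 days = 1190 kWh
First 600 kWh × £0.120 = £72.00
Remaining 590 kWh × £0.215 = £126.85
Energy charge = £198.85; + service £25.20 = £224.05

£224.05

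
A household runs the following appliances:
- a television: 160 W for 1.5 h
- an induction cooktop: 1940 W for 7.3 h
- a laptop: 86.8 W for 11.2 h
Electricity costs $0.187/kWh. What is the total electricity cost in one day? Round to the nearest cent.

television: 160 W × 1.5 h = 240 Wh = 0.24 kWh
induction cooktop: 1940 W × 7.3 h = 14,162 Wh = 14.16 kWh
laptop: 86.8 W × 11.2 h = 972 Wh = 0.9722 kWh
Total energy = 0.24 + 14.16 + 0.9722 = 15.37 kWh
Cost = 15.37 kWh × $0.187 = $2.87

$2.87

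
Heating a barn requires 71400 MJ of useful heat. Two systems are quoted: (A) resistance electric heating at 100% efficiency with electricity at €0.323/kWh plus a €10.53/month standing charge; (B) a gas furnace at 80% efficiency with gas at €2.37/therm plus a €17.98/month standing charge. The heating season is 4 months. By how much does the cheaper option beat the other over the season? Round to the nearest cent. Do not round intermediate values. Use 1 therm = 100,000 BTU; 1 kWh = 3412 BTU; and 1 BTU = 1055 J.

€4372.02

Heat load = 71400 MJ = 71,400,000,000 J / 1055 = 67,677,725 BTU
Gas: input = 67,677,725 / 0.80 = 84,597,156 BTU = 846 therm → 846 × €2.37 = €2,004.95; + 4 × €17.98 standing = €2,076.87
Electric: 67,677,725 BTU / 3412 = 19,840 kWh → × €0.323 = €6,406.77; + 4 × €10.53 standing = €6,448.89
Difference = |€2,076.87 − €6,448.89| = €4,372.02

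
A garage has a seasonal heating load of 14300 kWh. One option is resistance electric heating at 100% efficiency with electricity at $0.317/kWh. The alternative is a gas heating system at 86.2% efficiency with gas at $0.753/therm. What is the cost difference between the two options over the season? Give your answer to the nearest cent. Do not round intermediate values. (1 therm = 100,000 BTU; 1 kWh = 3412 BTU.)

Heat load = 14300 kWh × 3412 = 48,791,600 BTU
Gas: input = 48,791,600 / 0.862 = 56,602,784 BTU = 566 therm → 566 × $0.753 = $426.22
Electric: 48,791,600 BTU / 3412 = 14,300 kWh → × $0.317 = $4,533.10
Difference = |$426.22 − $4,533.10| = $4,106.88

$4106.88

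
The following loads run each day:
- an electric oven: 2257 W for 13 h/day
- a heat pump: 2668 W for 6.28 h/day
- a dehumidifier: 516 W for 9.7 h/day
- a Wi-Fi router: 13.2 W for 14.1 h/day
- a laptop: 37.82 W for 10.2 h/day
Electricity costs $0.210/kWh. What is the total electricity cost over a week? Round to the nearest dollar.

electric oven: 2257 W × 13 h × 7 d = 205,387 Wh = 205.4 kWh
heat pump: 2668 W × 6.28 h × 7 d = 117,285 Wh = 117.3 kWh
dehumidifier: 516 W × 9.7 h × 7 d = 35,036 Wh = 35.04 kWh
Wi-Fi router: 13.2 W × 14.1 h × 7 d = 1,303 Wh = 1.303 kWh
laptop: 37.82 W × 10.2 h × 7 d = 2,700 Wh = 2.7 kWh
Total energy = 205.4 + 117.3 + 35.04 + 1.303 + 2.7 = 361.7 kWh
Cost = 361.7 kWh × $0.210 = $75.96 ≈ $76

$76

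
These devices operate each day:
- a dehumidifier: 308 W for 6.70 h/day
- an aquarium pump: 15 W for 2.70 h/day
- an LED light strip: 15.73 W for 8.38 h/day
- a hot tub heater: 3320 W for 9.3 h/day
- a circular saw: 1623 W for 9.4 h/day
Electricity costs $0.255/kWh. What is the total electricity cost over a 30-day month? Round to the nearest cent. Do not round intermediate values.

dehumidifier: 308 W × 6.70 h × 30 d = 61,908 Wh = 61.91 kWh
aquarium pump: 15 W × 2.70 h × 30 d = 1,215 Wh = 1.215 kWh
LED light strip: 15.73 W × 8.38 h × 30 d = 3,955 Wh = 3.955 kWh
hot tub heater: 3320 W × 9.3 h × 30 d = 926,280 Wh = 926.3 kWh
circular saw: 1623 W × 9.4 h × 30 d = 457,686 Wh = 457.7 kWh
Total energy = 61.91 + 1.215 + 3.955 + 926.3 + 457.7 = 1,451 kWh
Cost = 1,451 kWh × $0.255 = $370.02

$370.02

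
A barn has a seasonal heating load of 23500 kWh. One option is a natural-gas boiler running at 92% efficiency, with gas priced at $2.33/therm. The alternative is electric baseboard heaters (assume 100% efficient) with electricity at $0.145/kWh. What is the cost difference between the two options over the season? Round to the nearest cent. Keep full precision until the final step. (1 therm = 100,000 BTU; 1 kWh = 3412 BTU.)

Heat load = 23500 kWh × 3412 = 80,182,000 BTU
Gas: input = 80,182,000 / 0.92 = 87,154,348 BTU = 871.5 therm → 871.5 × $2.33 = $2,030.70
Electric: 80,182,000 BTU / 3412 = 23,500 kWh → × $0.145 = $3,407.50
Difference = |$2,030.70 − $3,407.50| = $1,376.80

$1376.80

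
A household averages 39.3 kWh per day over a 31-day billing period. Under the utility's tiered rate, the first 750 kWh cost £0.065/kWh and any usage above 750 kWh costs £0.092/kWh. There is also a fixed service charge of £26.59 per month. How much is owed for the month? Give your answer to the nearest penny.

Usage = 39.3 kWh/day × 31 days = 1218.3 kWh
First 750 kWh × £0.065 = £48.75
Remaining 468.3 kWh × £0.092 = £43.08
Energy charge = £91.83; + service £26.59 = £118.42

£118.42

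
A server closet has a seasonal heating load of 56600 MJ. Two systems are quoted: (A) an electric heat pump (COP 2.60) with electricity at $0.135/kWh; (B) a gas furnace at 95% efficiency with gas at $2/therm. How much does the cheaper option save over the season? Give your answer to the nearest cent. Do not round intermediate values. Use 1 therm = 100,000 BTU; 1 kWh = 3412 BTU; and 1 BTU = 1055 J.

$313.04

Heat load = 56600 MJ = 56,600,000,000 J / 1055 = 53,649,289 BTU
Gas: input = 53,649,289 / 0.95 = 56,472,936 BTU = 564.7 therm → 564.7 × $2 = $1,129.46
Heat pump: 53,649,289 BTU / 3412 = 15,720 kWh heat; / 2.60 = 6,048 kWh in → × $0.135 = $816.42
Difference = |$1,129.46 − $816.42| = $313.04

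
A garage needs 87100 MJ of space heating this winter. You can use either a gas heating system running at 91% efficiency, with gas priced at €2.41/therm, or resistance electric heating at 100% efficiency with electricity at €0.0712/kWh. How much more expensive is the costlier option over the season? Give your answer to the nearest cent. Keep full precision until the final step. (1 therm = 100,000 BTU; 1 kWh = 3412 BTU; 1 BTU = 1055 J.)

€463.65

Heat load = 87100 MJ = 87,100,000,000 J / 1055 = 82,559,242 BTU
Gas: input = 82,559,242 / 0.91 = 90,724,441 BTU = 907.2 therm → 907.2 × €2.41 = €2,186.46
Electric: 82,559,242 BTU / 3412 = 24,200 kWh → × €0.0712 = €1,722.81
Difference = |€2,186.46 − €1,722.81| = €463.65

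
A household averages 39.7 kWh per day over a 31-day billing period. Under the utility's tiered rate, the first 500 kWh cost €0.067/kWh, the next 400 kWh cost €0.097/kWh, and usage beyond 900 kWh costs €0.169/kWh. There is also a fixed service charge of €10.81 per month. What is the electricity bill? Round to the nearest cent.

Usage = 39.7 kWh/day × 31 days = 1230.7 kWh
First 500 kWh × €0.067 = €33.50
Next 400 kWh × €0.097 = €38.80
Remaining 330.7 kWh × €0.169 = €55.89
Energy charge = €128.19; + service €10.81 = €139.00

€139.00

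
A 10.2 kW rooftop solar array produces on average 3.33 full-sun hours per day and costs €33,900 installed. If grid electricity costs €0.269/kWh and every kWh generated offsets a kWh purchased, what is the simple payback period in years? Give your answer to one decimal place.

10.2 years

Daily generation = 10.2 kW × 3.33 h = 33.97 kWh
Annual generation = 33.97 × 365 = 12398 kWh
Annual savings = 12398 × €0.269 = €3,334.95
Payback = €33,900 / €3,334.95 = 10.2 years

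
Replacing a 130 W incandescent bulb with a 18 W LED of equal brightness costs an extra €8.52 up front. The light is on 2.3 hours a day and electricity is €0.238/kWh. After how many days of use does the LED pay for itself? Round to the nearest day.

139 days

Power saved = 130 − 18 = 112 W
Daily energy saved = 112 W × 2.3 h = 257.6 Wh = 0.2576 kWh
Daily savings = 0.2576 × €0.238 = €0.0613
Payback = €8.52 / €0.0613 per day = 139 days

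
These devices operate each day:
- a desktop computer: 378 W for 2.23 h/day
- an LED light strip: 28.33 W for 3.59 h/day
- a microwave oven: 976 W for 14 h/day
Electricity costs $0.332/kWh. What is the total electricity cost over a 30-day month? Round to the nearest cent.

$145.50

desktop computer: 378 W × 2.23 h × 30 d = 25,288 Wh = 25.29 kWh
LED light strip: 28.33 W × 3.59 h × 30 d = 3,051 Wh = 3.051 kWh
microwave oven: 976 W × 14 h × 30 d = 409,920 Wh = 409.9 kWh
Total energy = 25.29 + 3.051 + 409.9 = 438.3 kWh
Cost = 438.3 kWh × $0.332 = $145.50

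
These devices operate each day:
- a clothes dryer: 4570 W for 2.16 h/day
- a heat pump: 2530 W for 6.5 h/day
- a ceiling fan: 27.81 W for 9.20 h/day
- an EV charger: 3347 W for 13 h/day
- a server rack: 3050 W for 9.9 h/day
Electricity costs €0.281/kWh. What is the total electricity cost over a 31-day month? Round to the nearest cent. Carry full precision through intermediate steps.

€873.52

clothes dryer: 4570 W × 2.16 h × 31 d = 306,007 Wh = 306 kWh
heat pump: 2530 W × 6.5 h × 31 d = 509,795 Wh = 509.8 kWh
ceiling fan: 27.81 W × 9.20 h × 31 d = 7,931 Wh = 7.931 kWh
EV charger: 3347 W × 13 h × 31 d = 1,348,841 Wh = 1,349 kWh
server rack: 3050 W × 9.9 h × 31 d = 936,045 Wh = 936 kWh
Total energy = 306 + 509.8 + 7.931 + 1,349 + 936 = 3,109 kWh
Cost = 3,109 kWh × €0.281 = €873.52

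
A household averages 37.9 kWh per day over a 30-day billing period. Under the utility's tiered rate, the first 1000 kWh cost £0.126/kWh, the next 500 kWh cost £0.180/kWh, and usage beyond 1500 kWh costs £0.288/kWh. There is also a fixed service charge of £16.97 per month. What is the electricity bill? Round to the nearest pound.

Usage = 37.9 kWh/day × 30 days = 1137 kWh
First 1000 kWh × £0.126 = £126.00
Next 137 kWh × £0.180 = £24.66
Remaining tier: 0 kWh (not reached)
Energy charge = £150.66; + service £16.97 = £167.63 ≈ £168

£168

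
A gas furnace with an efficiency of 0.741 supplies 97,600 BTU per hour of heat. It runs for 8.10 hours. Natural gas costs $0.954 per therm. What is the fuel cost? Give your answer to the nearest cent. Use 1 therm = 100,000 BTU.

Heat delivered = 97,600 BTU/h × 8.10 h = 790,560 BTU
Gas input = 790,560 / 0.741 = 1,066,883 BTU
= 1,066,883 / 100,000 = 10.67 therm
Cost = 10.67 × $0.954/therm = $10.18

$10.18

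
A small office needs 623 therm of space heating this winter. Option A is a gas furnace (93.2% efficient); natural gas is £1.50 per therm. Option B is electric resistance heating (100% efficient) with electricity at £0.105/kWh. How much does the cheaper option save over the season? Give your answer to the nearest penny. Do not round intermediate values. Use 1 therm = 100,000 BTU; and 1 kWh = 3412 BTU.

Heat load = 623 therm × 100,000 = 62,300,000 BTU
Gas: input = 62,300,000 / 0.932 = 66,845,494 BTU = 668.5 therm → 668.5 × £1.50 = £1,002.68
Electric: 62,300,000 BTU / 3412 = 18,260 kWh → × £0.105 = £1,917.20
Difference = |£1,002.68 − £1,917.20| = £914.52

£914.52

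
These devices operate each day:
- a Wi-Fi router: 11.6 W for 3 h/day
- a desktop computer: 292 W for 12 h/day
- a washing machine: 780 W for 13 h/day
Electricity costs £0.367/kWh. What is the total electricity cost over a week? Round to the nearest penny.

Wi-Fi router: 11.6 W × 3 h × 7 d = 244 Wh = 0.2436 kWh
desktop computer: 292 W × 12 h × 7 d = 24,528 Wh = 24.53 kWh
washing machine: 780 W × 13 h × 7 d = 70,980 Wh = 70.98 kWh
Total energy = 0.2436 + 24.53 + 70.98 = 95.75 kWh
Cost = 95.75 kWh × £0.367 = £35.14

£35.14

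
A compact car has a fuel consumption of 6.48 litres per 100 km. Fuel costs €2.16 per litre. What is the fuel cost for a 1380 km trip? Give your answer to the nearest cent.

Fuel = 6.48 L/100 km × 1380 km / 100 = 89.42 L
Cost = 89.42 L × €2.16/L = €193.16

€193.16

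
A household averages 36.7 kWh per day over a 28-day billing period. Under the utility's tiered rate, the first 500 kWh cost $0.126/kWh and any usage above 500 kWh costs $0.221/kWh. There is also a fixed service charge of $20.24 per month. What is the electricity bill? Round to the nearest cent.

$199.84

Usage = 36.7 kWh/day × 28 days = 1027.6 kWh
First 500 kWh × $0.126 = $63.00
Remaining 527.6 kWh × $0.221 = $116.60
Energy charge = $179.60; + service $20.24 = $199.84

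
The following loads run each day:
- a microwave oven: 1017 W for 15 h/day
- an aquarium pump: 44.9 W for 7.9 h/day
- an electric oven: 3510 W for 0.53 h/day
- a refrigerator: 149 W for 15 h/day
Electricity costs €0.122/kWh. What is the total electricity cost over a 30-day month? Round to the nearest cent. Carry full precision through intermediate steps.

€72.12

microwave oven: 1017 W × 15 h × 30 d = 457,650 Wh = 457.6 kWh
aquarium pump: 44.9 W × 7.9 h × 30 d = 10,641 Wh = 10.64 kWh
electric oven: 3510 W × 0.53 h × 30 d = 55,809 Wh = 55.81 kWh
refrigerator: 149 W × 15 h × 30 d = 67,050 Wh = 67.05 kWh
Total energy = 457.6 + 10.64 + 55.81 + 67.05 = 591.2 kWh
Cost = 591.2 kWh × €0.122 = €72.12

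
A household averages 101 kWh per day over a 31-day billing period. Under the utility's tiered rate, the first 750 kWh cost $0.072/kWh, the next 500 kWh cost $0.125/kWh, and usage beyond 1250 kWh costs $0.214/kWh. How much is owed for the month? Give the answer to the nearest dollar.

Usage = 101 kWh/day × 31 days = 3131 kWh
First 750 kWh × $0.072 = $54.00
Next 500 kWh × $0.125 = $62.50
Remaining 1881 kWh × $0.214 = $402.53
Total = $519.03 ≈ $519

$519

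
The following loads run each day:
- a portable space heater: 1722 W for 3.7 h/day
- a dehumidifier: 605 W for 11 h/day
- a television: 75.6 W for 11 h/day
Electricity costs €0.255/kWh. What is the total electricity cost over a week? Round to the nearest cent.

€24.74

portable space heater: 1722 W × 3.7 h × 7 d = 44,600 Wh = 44.6 kWh
dehumidifier: 605 W × 11 h × 7 d = 46,585 Wh = 46.59 kWh
television: 75.6 W × 11 h × 7 d = 5,821 Wh = 5.821 kWh
Total energy = 44.6 + 46.59 + 5.821 = 97.01 kWh
Cost = 97.01 kWh × €0.255 = €24.74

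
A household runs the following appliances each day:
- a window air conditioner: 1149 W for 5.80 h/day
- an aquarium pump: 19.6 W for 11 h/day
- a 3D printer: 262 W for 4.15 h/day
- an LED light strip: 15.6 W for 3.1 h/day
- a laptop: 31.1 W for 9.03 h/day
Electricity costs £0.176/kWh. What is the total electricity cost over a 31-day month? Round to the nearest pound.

£45

window air conditioner: 1149 W × 5.80 h × 31 d = 206,590 Wh = 206.6 kWh
aquarium pump: 19.6 W × 11 h × 31 d = 6,684 Wh = 6.684 kWh
3D printer: 262 W × 4.15 h × 31 d = 33,706 Wh = 33.71 kWh
LED light strip: 15.6 W × 3.1 h × 31 d = 1,499 Wh = 1.499 kWh
laptop: 31.1 W × 9.03 h × 31 d = 8,706 Wh = 8.706 kWh
Total energy = 206.6 + 6.684 + 33.71 + 1.499 + 8.706 = 257.2 kWh
Cost = 257.2 kWh × £0.176 = £45.26 ≈ £45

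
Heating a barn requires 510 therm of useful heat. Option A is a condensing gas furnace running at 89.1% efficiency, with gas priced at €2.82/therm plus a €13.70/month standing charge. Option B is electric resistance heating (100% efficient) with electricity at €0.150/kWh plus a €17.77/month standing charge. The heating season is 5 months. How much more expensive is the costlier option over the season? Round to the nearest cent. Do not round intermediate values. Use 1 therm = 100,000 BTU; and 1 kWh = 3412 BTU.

€648.30

Heat load = 510 therm × 100,000 = 51,000,000 BTU
Gas: input = 51,000,000 / 0.891 = 57,239,057 BTU = 572.4 therm → 572.4 × €2.82 = €1,614.14; + 5 × €13.70 standing = €1,682.64
Electric: 51,000,000 BTU / 3412 = 14,950 kWh → × €0.150 = €2,242.09; + 5 × €17.77 standing = €2,330.94
Difference = |€1,682.64 − €2,330.94| = €648.30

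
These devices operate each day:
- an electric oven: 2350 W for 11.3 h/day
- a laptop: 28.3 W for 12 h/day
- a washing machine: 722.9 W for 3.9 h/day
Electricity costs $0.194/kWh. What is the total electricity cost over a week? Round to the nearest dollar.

electric oven: 2350 W × 11.3 h × 7 d = 185,885 Wh = 185.9 kWh
laptop: 28.3 W × 12 h × 7 d = 2,377 Wh = 2.377 kWh
washing machine: 722.9 W × 3.9 h × 7 d = 19,735 Wh = 19.74 kWh
Total energy = 185.9 + 2.377 + 19.74 = 208 kWh
Cost = 208 kWh × $0.194 = $40.35 ≈ $40

$40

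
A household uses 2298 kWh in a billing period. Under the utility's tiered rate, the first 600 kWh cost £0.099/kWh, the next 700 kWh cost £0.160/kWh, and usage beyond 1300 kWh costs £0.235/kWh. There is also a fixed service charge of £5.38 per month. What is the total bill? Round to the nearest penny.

£411.31

First 600 kWh × £0.099 = £59.40
Next 700 kWh × £0.160 = £112.00
Remaining 998 kWh × £0.235 = £234.53
Energy charge = £405.93; + service £5.38 = £411.31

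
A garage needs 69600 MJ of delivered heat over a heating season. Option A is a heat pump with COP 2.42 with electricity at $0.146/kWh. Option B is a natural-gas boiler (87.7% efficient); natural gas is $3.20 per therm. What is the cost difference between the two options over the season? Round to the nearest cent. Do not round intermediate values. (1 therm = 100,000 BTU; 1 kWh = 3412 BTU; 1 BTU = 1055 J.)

Heat load = 69600 MJ = 69,600,000,000 J / 1055 = 65,971,564 BTU
Gas: input = 65,971,564 / 0.877 = 75,224,132 BTU = 752.2 therm → 752.2 × $3.20 = $2,407.17
Heat pump: 65,971,564 BTU / 3412 = 19,340 kWh heat; / 2.42 = 7,990 kWh in → × $0.146 = $1,166.50
Difference = |$2,407.17 − $1,166.50| = $1,240.67

$1240.67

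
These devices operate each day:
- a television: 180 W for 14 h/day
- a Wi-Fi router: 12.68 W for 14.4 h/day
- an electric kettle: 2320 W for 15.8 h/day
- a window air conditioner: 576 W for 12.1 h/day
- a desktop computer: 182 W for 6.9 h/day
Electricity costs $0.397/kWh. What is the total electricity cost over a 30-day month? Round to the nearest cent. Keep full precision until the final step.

$566.73

television: 180 W × 14 h × 30 d = 75,600 Wh = 75.6 kWh
Wi-Fi router: 12.68 W × 14.4 h × 30 d = 5,478 Wh = 5.478 kWh
electric kettle: 2320 W × 15.8 h × 30 d = 1,099,680 Wh = 1,100 kWh
window air conditioner: 576 W × 12.1 h × 30 d = 209,088 Wh = 209.1 kWh
desktop computer: 182 W × 6.9 h × 30 d = 37,674 Wh = 37.67 kWh
Total energy = 75.6 + 5.478 + 1,100 + 209.1 + 37.67 = 1,428 kWh
Cost = 1,428 kWh × $0.397 = $566.73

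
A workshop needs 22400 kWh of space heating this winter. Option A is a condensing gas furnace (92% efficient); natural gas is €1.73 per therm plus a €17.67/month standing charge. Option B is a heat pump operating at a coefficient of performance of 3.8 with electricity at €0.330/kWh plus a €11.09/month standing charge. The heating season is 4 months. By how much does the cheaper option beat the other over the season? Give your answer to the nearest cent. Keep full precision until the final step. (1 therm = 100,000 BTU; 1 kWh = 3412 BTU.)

€481.75

Heat load = 22400 kWh × 3412 = 76,428,800 BTU
Gas: input = 76,428,800 / 0.92 = 83,074,783 BTU = 830.7 therm → 830.7 × €1.73 = €1,437.19; + 4 × €17.67 standing = €1,507.87
Heat pump: 76,428,800 BTU / 3412 = 22,400 kWh heat; / 3.8 = 5,895 kWh in → × €0.330 = €1,945.26; + 4 × €11.09 standing = €1,989.62
Difference = |€1,507.87 − €1,989.62| = €481.75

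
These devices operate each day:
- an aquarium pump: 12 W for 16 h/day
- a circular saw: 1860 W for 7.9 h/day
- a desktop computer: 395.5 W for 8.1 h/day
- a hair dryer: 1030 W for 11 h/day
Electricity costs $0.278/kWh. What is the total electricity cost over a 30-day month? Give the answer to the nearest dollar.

$245

aquarium pump: 12 W × 16 h × 30 d = 5,760 Wh = 5.76 kWh
circular saw: 1860 W × 7.9 h × 30 d = 440,820 Wh = 440.8 kWh
desktop computer: 395.5 W × 8.1 h × 30 d = 96,106 Wh = 96.11 kWh
hair dryer: 1030 W × 11 h × 30 d = 339,900 Wh = 339.9 kWh
Total energy = 5.76 + 440.8 + 96.11 + 339.9 = 882.6 kWh
Cost = 882.6 kWh × $0.278 = $245.36 ≈ $245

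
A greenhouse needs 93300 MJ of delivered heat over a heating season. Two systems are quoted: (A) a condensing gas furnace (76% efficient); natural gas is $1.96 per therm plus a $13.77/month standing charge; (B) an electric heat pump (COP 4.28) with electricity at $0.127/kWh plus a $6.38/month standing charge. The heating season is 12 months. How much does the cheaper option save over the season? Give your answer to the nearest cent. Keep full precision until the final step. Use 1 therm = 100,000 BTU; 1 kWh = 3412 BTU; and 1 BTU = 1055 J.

Heat load = 93300 MJ = 93,300,000,000 J / 1055 = 88,436,019 BTU
Gas: input = 88,436,019 / 0.760 = 116,363,183 BTU = 1,164 therm → 1,164 × $1.96 = $2,280.72; + 12 × $13.77 standing = $2,445.96
Heat pump: 88,436,019 BTU / 3412 = 25,920 kWh heat; / 4.28 = 6,056 kWh in → × $0.127 = $769.10; + 12 × $6.38 standing = $845.66
Difference = |$2,445.96 − $845.66| = $1,600.30

$1600.30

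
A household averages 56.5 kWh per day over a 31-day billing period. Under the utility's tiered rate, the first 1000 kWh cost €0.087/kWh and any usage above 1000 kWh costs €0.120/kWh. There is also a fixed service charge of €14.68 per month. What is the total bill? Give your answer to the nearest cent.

€191.86

Usage = 56.5 kWh/day × 31 days = 1751.5 kWh
First 1000 kWh × €0.087 = €87.00
Remaining 751.5 kWh × €0.120 = €90.18
Energy charge = €177.18; + service €14.68 = €191.86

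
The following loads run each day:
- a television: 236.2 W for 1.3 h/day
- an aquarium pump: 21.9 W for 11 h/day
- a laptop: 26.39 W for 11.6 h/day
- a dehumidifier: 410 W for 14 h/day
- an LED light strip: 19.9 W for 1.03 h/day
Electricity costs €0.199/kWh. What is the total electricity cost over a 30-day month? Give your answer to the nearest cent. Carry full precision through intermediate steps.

€39.49

television: 236.2 W × 1.3 h × 30 d = 9,212 Wh = 9.212 kWh
aquarium pump: 21.9 W × 11 h × 30 d = 7,227 Wh = 7.227 kWh
laptop: 26.39 W × 11.6 h × 30 d = 9,184 Wh = 9.184 kWh
dehumidifier: 410 W × 14 h × 30 d = 172,200 Wh = 172.2 kWh
LED light strip: 19.9 W × 1.03 h × 30 d = 615 Wh = 0.6149 kWh
Total energy = 9.212 + 7.227 + 9.184 + 172.2 + 0.6149 = 198.4 kWh
Cost = 198.4 kWh × €0.199 = €39.49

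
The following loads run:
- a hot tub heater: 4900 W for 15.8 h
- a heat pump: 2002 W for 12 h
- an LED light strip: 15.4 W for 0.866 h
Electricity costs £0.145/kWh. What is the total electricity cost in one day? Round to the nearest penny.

hot tub heater: 4900 W × 15.8 h = 77,420 Wh = 77.42 kWh
heat pump: 2002 W × 12 h = 24,024 Wh = 24.02 kWh
LED light strip: 15.4 W × 0.866 h = 13 Wh = 0.01334 kWh
Total energy = 77.42 + 24.02 + 0.01334 = 101.5 kWh
Cost = 101.5 kWh × £0.145 = £14.71

£14.71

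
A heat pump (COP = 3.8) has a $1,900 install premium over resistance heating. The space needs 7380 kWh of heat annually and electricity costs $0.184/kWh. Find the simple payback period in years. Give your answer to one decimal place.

1.9 years

Resistance: 7380 kWh × $0.184 = $1,357.92/yr
Heat pump: 7380 / 3.8 = 1942 kWh in → × $0.184 = $357.35/yr
Annual savings = $1,000.57
Payback = $1,900 / $1,000.57 = 1.9 years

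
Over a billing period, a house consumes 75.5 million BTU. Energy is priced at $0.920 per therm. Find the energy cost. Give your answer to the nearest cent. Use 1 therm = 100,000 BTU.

75.5 million BTU × (10 therm/million BTU) = 755 therm
Cost = 755 therm × $0.920/therm = $694.60

$694.60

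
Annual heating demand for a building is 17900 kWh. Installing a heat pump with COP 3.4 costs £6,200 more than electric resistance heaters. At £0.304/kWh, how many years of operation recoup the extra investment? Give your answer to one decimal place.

1.6 years

Resistance: 17900 kWh × £0.304 = £5,441.60/yr
Heat pump: 17900 / 3.4 = 5265 kWh in → × £0.304 = £1,600.47/yr
Annual savings = £3,841.13
Payback = £6,200 / £3,841.13 = 1.61 years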